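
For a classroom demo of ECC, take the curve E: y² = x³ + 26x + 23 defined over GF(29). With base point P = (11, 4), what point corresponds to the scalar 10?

(18, 28)

Double-and-add on 10 = (1010)₂. Start with P = (11, 4) for the leading 1-bit.
double: tangent at (11, 4): λ = (3·11² + 26)/(2·4) ≡ 12/8. 8⁻¹ ≡ 11 (mod 29) since 8·11 = 88 ≡ 1, so λ ≡ 12·11 ≡ 16.
  x = λ² - 11 - 11 = 256 - 22 ≡ 2; y = λ·(11 - 2) - 4 ≡ 24. → (2, 24)
double: tangent at (2, 24): λ = (3·2² + 26)/(2·24) ≡ 9/19. 19⁻¹ ≡ 26 (mod 29), so λ ≡ 9·26 ≡ 2.
  x = λ² - 2 - 2 = 4 - 4 ≡ 0; y = λ·(2 - 0) - 24 ≡ 9. → (0, 9)
add P: (0, 9) + (11, 4). λ = (4 - 9)/(11 - 0) ≡ 24/11 mod 29. 11⁻¹ ≡ 8 (mod 29), so λ ≡ 18.
  x = λ² - 0 - 11 = 324 - 11 ≡ 23; y = λ·(0 - 23) - 9 ≡ 12. → (23, 12)
double: tangent at (23, 12): λ = (3·23² + 26)/(2·12) ≡ 18/24. 24⁻¹ ≡ 23 (mod 29), so λ ≡ 18·23 ≡ 8.
  x = λ² - 23 - 23 = 64 - 46 ≡ 18; y = λ·(23 - 18) - 12 ≡ 28. → (18, 28)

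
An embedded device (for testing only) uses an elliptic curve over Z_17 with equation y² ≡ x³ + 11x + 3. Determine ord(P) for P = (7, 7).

7

2P: tangent at (7, 7): λ = (3·7² + 11)/(2·7) ≡ 5/14. 14⁻¹ ≡ 11 (mod 17) since 14·11 = 154 ≡ 1, so λ ≡ 5·11 ≡ 4.
  x = λ² - 7 - 7 = 16 - 14 ≡ 2; y = λ·(7 - 2) - 7 ≡ 13. → (2, 13)
3P: (2, 13) + (7, 7). λ = (7 - 13)/(7 - 2) ≡ 11/5 mod 17. 5⁻¹ ≡ 7 (mod 17), so λ ≡ 9.
  x = λ² - 2 - 7 = 81 - 9 ≡ 4; y = λ·(2 - 4) - 13 ≡ 3. → (4, 3)
4P: (4, 3) + (7, 7). λ = (7 - 3)/(7 - 4) ≡ 4/3 mod 17. 3⁻¹ ≡ 6 (mod 17) since 3·6 = 18 ≡ 1, so λ ≡ 7.
  x = λ² - 4 - 7 = 49 - 11 ≡ 4; y = λ·(4 - 4) - 3 ≡ 14. → (4, 14)
5P: (4, 14) + (7, 7). λ = (7 - 14)/(7 - 4) ≡ 10/3 mod 17. 3⁻¹ ≡ 6 (mod 17), so λ ≡ 9.
  x = λ² - 4 - 7 = 81 - 11 ≡ 2; y = λ·(4 - 2) - 14 ≡ 4. → (2, 4)
6P: (2, 4) + (7, 7). λ = (7 - 4)/(7 - 2) ≡ 3/5 mod 17. 5⁻¹ ≡ 7 (mod 17) since 5·7 = 35 ≡ 1, so λ ≡ 4.
  x = λ² - 2 - 7 = 16 - 9 ≡ 7; y = λ·(2 - 7) - 4 ≡ 10. → (7, 10)
7P: (7, 10) + (7, 7): same x and y₁ ≡ -y₂, so the sum is the point at infinity.
7P = the point at infinity, so the order is 7.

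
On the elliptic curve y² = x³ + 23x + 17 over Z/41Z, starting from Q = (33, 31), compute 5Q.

Repeated addition: build up to 5Q.
2Q: tangent at (33, 31): λ = (3·33² + 23)/(2·31) ≡ 10/21. 21⁻¹ ≡ 2 (mod 41) since 21·2 = 42 ≡ 1, so λ ≡ 10·2 ≡ 20.
  x = λ² - 33 - 33 = 400 - 66 ≡ 6; y = λ·(33 - 6) - 31 ≡ 17. → (6, 17)
3Q: (6, 17) + (33, 31). λ = (31 - 17)/(33 - 6) ≡ 14/27 mod 41. 27⁻¹ ≡ 38 (mod 41), so λ ≡ 40.
  x = λ² - 6 - 33 = 1600 - 39 ≡ 3; y = λ·(6 - 3) - 17 ≡ 21. → (3, 21)
4Q: (3, 21) + (33, 31). λ = (31 - 21)/(33 - 3) ≡ 10/30 mod 41. 30⁻¹ ≡ 26 (mod 41) since 30·26 = 780 ≡ 1, so λ ≡ 14.
  x = λ² - 3 - 33 = 196 - 36 ≡ 37; y = λ·(3 - 37) - 21 ≡ 36. → (37, 36)
5Q: (37, 36) + (33, 31). λ = (31 - 36)/(33 - 37) ≡ 36/37 mod 41. 37⁻¹ ≡ 10 (mod 41), so λ ≡ 32.
  x = λ² - 37 - 33 = 1024 - 70 ≡ 11; y = λ·(37 - 11) - 36 ≡ 17. → (11, 17)

(11, 17)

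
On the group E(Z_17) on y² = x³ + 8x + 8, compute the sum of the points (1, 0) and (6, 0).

(10, 0)

(1, 0) + (6, 0). λ = (0 - 0)/(6 - 1) ≡ 0/5 mod 17. 5⁻¹ ≡ 7 (mod 17), so λ ≡ 0.
  x = λ² - 1 - 6 = 0 - 7 ≡ 10; y = λ·(1 - 10) - 0 ≡ 0. → (10, 0)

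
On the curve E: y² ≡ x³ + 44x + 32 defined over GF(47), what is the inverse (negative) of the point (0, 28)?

-(0, 28) = (0, -28 mod 47) = (0, 19).

(0, 19)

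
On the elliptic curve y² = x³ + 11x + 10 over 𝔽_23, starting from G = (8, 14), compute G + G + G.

Repeated addition: build up to 3G.
2G: tangent at (8, 14): λ = (3·8² + 11)/(2·14) ≡ 19/5. 5⁻¹ ≡ 14 (mod 23), so λ ≡ 19·14 ≡ 13.
  x = λ² - 8 - 8 = 169 - 16 ≡ 15; y = λ·(8 - 15) - 14 ≡ 10. → (15, 10)
3G: (15, 10) + (8, 14). λ = (14 - 10)/(8 - 15) ≡ 4/16 mod 23. 16⁻¹ ≡ 13 (mod 23), so λ ≡ 6.
  x = λ² - 15 - 8 = 36 - 23 ≡ 13; y = λ·(15 - 13) - 10 ≡ 2. → (13, 2)

(13, 2)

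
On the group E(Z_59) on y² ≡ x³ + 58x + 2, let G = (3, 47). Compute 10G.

Repeated addition: build up to 10G.
2G: tangent at (3, 47): λ = (3·3² + 58)/(2·47) ≡ 26/35. 35⁻¹ ≡ 27 (mod 59), so λ ≡ 26·27 ≡ 53.
  x = λ² - 3 - 3 = 2809 - 6 ≡ 30; y = λ·(3 - 30) - 47 ≡ 56. → (30, 56)
3G: (30, 56) + (3, 47). λ = (47 - 56)/(3 - 30) ≡ 50/32 mod 59. 32⁻¹ ≡ 24 (mod 59) since 32·24 = 768 ≡ 1, so λ ≡ 20.
  x = λ² - 30 - 3 = 400 - 33 ≡ 13; y = λ·(30 - 13) - 56 ≡ 48. → (13, 48)
4G: (13, 48) + (3, 47). λ = (47 - 48)/(3 - 13) ≡ 58/49 mod 59. 49⁻¹ ≡ 53 (mod 59) since 49·53 = 2597 ≡ 1, so λ ≡ 6.
  x = λ² - 13 - 3 = 36 - 16 ≡ 20; y = λ·(13 - 20) - 48 ≡ 28. → (20, 28)
5G: (20, 28) + (3, 47). λ = (47 - 28)/(3 - 20) ≡ 19/42 mod 59. 42⁻¹ ≡ 52 (mod 59) since 42·52 = 2184 ≡ 1, so λ ≡ 44.
  x = λ² - 20 - 3 = 1936 - 23 ≡ 25; y = λ·(20 - 25) - 28 ≡ 47. → (25, 47)
6G: (25, 47) + (3, 47). λ = (47 - 47)/(3 - 25) ≡ 0/37 mod 59. 37⁻¹ ≡ 8 (mod 59), so λ ≡ 0.
  x = λ² - 25 - 3 = 0 - 28 ≡ 31; y = λ·(25 - 31) - 47 ≡ 12. → (31, 12)
7G: (31, 12) + (3, 47). λ = (47 - 12)/(3 - 31) ≡ 35/31 mod 59. 31⁻¹ ≡ 40 (mod 59), so λ ≡ 43.
  x = λ² - 31 - 3 = 1849 - 34 ≡ 45; y = λ·(31 - 45) - 12 ≡ 35. → (45, 35)
8G: (45, 35) + (3, 47). λ = (47 - 35)/(3 - 45) ≡ 12/17 mod 59. 17⁻¹ ≡ 7 (mod 59), so λ ≡ 25.
  x = λ² - 45 - 3 = 625 - 48 ≡ 46; y = λ·(45 - 46) - 35 ≡ 58. → (46, 58)
9G: (46, 58) + (3, 47). λ = (47 - 58)/(3 - 46) ≡ 48/16 mod 59. 16⁻¹ ≡ 48 (mod 59) since 16·48 = 768 ≡ 1, so λ ≡ 3.
  x = λ² - 46 - 3 = 9 - 49 ≡ 19; y = λ·(46 - 19) - 58 ≡ 23. → (19, 23)
10G: (19, 23) + (3, 47). λ = (47 - 23)/(3 - 19) ≡ 24/43 mod 59. 43⁻¹ ≡ 11 (mod 59), so λ ≡ 28.
  x = λ² - 19 - 3 = 784 - 22 ≡ 54; y = λ·(19 - 54) - 23 ≡ 0. → (54, 0)

(54, 0)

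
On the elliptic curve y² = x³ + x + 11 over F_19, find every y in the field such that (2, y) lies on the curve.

none

x³ + 1x + 11 = 21 ≡ 2 (mod 19).
2 is a non-residue mod 19; no y exists.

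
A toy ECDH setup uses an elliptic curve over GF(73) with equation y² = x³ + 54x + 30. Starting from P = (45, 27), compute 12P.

Double-and-add on 12 = (1100)₂. Start with P = (45, 27) for the leading 1-bit.
double: tangent at (45, 27): λ = (3·45² + 54)/(2·27) ≡ 70/54. 54⁻¹ ≡ 23 (mod 73), so λ ≡ 70·23 ≡ 4.
  x = λ² - 45 - 45 = 16 - 90 ≡ 72; y = λ·(45 - 72) - 27 ≡ 11. → (72, 11)
add P: (72, 11) + (45, 27). λ = (27 - 11)/(45 - 72) ≡ 16/46 mod 73. 46⁻¹ ≡ 27 (mod 73), so λ ≡ 67.
  x = λ² - 72 - 45 = 4489 - 117 ≡ 65; y = λ·(72 - 65) - 11 ≡ 20. → (65, 20)
double: tangent at (65, 20): λ = (3·65² + 54)/(2·20) ≡ 27/40. 40⁻¹ ≡ 42 (mod 73), so λ ≡ 27·42 ≡ 39.
  x = λ² - 65 - 65 = 1521 - 130 ≡ 4; y = λ·(65 - 4) - 20 ≡ 23. → (4, 23)
double: tangent at (4, 23): λ = (3·4² + 54)/(2·23) ≡ 29/46. 46⁻¹ ≡ 27 (mod 73), so λ ≡ 29·27 ≡ 53.
  x = λ² - 4 - 4 = 2809 - 8 ≡ 27; y = λ·(4 - 27) - 23 ≡ 72. → (27, 72)

(27, 72)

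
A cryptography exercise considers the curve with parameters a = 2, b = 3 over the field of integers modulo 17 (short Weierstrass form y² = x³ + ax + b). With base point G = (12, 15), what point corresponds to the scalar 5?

Double-and-add on 5 = (101)₂. Start with G = (12, 15) for the leading 1-bit.
double: tangent at (12, 15): λ = (3·12² + 2)/(2·15) ≡ 9/13. 13⁻¹ ≡ 4 (mod 17) since 13·4 = 52 ≡ 1, so λ ≡ 9·4 ≡ 2.
  x = λ² - 12 - 12 = 4 - 24 ≡ 14; y = λ·(12 - 14) - 15 ≡ 15. → (14, 15)
double: tangent at (14, 15): λ = (3·14² + 2)/(2·15) ≡ 12/13. 13⁻¹ ≡ 4 (mod 17) since 13·4 = 52 ≡ 1, so λ ≡ 12·4 ≡ 14.
  x = λ² - 14 - 14 = 196 - 28 ≡ 15; y = λ·(14 - 15) - 15 ≡ 5. → (15, 5)
add G: (15, 5) + (12, 15). λ = (15 - 5)/(12 - 15) ≡ 10/14 mod 17. 14⁻¹ ≡ 11 (mod 17) since 14·11 = 154 ≡ 1, so λ ≡ 8.
  x = λ² - 15 - 12 = 64 - 27 ≡ 3; y = λ·(15 - 3) - 5 ≡ 6. → (3, 6)

(3, 6)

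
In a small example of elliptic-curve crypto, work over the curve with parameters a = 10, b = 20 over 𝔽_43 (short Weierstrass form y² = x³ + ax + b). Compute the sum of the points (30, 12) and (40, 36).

(8, 15)

(30, 12) + (40, 36). λ = (36 - 12)/(40 - 30) ≡ 24/10 mod 43. 10⁻¹ ≡ 13 (mod 43) since 10·13 = 130 ≡ 1, so λ ≡ 11.
  x = λ² - 30 - 40 = 121 - 70 ≡ 8; y = λ·(30 - 8) - 12 ≡ 15. → (8, 15)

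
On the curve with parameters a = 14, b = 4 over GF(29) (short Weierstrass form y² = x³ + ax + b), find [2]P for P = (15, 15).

tangent at (15, 15): λ = (3·15² + 14)/(2·15) ≡ 22/1. 1⁻¹ ≡ 1 (mod 29), so λ ≡ 22·1 ≡ 22.
  x = λ² - 15 - 15 = 484 - 30 ≡ 19; y = λ·(15 - 19) - 15 ≡ 13. → (19, 13)

(19, 13)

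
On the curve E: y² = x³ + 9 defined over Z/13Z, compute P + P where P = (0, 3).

(0, 10)

tangent at (0, 3): λ = (3·0² + 0)/(2·3) ≡ 0/6. 6⁻¹ ≡ 11 (mod 13) since 6·11 = 66 ≡ 1, so λ ≡ 0·11 ≡ 0.
  x = λ² - 0 - 0 = 0 - 0 ≡ 0; y = λ·(0 - 0) - 3 ≡ 10. → (0, 10)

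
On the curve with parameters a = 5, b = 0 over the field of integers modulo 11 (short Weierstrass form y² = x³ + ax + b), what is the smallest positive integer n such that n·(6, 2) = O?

2P: tangent at (6, 2): λ = (3·6² + 5)/(2·2) ≡ 3/4. 4⁻¹ ≡ 3 (mod 11) since 4·3 = 12 ≡ 1, so λ ≡ 3·3 ≡ 9.
  x = λ² - 6 - 6 = 81 - 12 ≡ 3; y = λ·(6 - 3) - 2 ≡ 3. → (3, 3)
3P: (3, 3) + (6, 2). λ = (2 - 3)/(6 - 3) ≡ 10/3 mod 11. 3⁻¹ ≡ 4 (mod 11) since 3·4 = 12 ≡ 1, so λ ≡ 7.
  x = λ² - 3 - 6 = 49 - 9 ≡ 7; y = λ·(3 - 7) - 3 ≡ 2. → (7, 2)
4P: (7, 2) + (6, 2). λ = (2 - 2)/(6 - 7) ≡ 0/10 mod 11. 10⁻¹ ≡ 10 (mod 11) since 10·10 = 100 ≡ 1, so λ ≡ 0.
  x = λ² - 7 - 6 = 0 - 13 ≡ 9; y = λ·(7 - 9) - 2 ≡ 9. → (9, 9)
5P: (9, 9) + (6, 2). λ = (2 - 9)/(6 - 9) ≡ 4/8 mod 11. 8⁻¹ ≡ 7 (mod 11), so λ ≡ 6.
  x = λ² - 9 - 6 = 36 - 15 ≡ 10; y = λ·(9 - 10) - 9 ≡ 7. → (10, 7)
6P: (10, 7) + (6, 2). λ = (2 - 7)/(6 - 10) ≡ 6/7 mod 11. 7⁻¹ ≡ 8 (mod 11), so λ ≡ 4.
  x = λ² - 10 - 6 = 16 - 16 ≡ 0; y = λ·(10 - 0) - 7 ≡ 0. → (0, 0)
7P: (0, 0) + (6, 2). λ = (2 - 0)/(6 - 0) ≡ 2/6 mod 11. 6⁻¹ ≡ 2 (mod 11) since 6·2 = 12 ≡ 1, so λ ≡ 4.
  x = λ² - 0 - 6 = 16 - 6 ≡ 10; y = λ·(0 - 10) - 0 ≡ 4. → (10, 4)
8P: (10, 4) + (6, 2). λ = (2 - 4)/(6 - 10) ≡ 9/7 mod 11. 7⁻¹ ≡ 8 (mod 11) since 7·8 = 56 ≡ 1, so λ ≡ 6.
  x = λ² - 10 - 6 = 36 - 16 ≡ 9; y = λ·(10 - 9) - 4 ≡ 2. → (9, 2)
9P: (9, 2) + (6, 2). λ = (2 - 2)/(6 - 9) ≡ 0/8 mod 11. 8⁻¹ ≡ 7 (mod 11) since 8·7 = 56 ≡ 1, so λ ≡ 0.
  x = λ² - 9 - 6 = 0 - 15 ≡ 7; y = λ·(9 - 7) - 2 ≡ 9. → (7, 9)
10P: (7, 9) + (6, 2). λ = (2 - 9)/(6 - 7) ≡ 4/10 mod 11. 10⁻¹ ≡ 10 (mod 11), so λ ≡ 7.
  x = λ² - 7 - 6 = 49 - 13 ≡ 3; y = λ·(7 - 3) - 9 ≡ 8. → (3, 8)
11P: (3, 8) + (6, 2). λ = (2 - 8)/(6 - 3) ≡ 5/3 mod 11. 3⁻¹ ≡ 4 (mod 11) since 3·4 = 12 ≡ 1, so λ ≡ 9.
  x = λ² - 3 - 6 = 81 - 9 ≡ 6; y = λ·(3 - 6) - 8 ≡ 9. → (6, 9)
12P: (6, 9) + (6, 2): same x and y₁ ≡ -y₂, so the sum is O.
12P = O, so the order is 12.

12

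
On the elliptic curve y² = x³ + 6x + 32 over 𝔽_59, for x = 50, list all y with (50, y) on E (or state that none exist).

x³ + 6x + 32 = 125332 ≡ 16 (mod 59).
Square roots of 16 mod 59: 4 and 55 (since 4² = 16 ≡ 16).

4, 55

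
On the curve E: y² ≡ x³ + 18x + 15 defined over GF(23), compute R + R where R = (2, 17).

(8, 21)

tangent at (2, 17): λ = (3·2² + 18)/(2·17) ≡ 7/11. 11⁻¹ ≡ 21 (mod 23), so λ ≡ 7·21 ≡ 9.
  x = λ² - 2 - 2 = 81 - 4 ≡ 8; y = λ·(2 - 8) - 17 ≡ 21. → (8, 21)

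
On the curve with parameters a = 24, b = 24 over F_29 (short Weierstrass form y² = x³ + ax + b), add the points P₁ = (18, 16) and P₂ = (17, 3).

(18, 13)

(18, 16) + (17, 3). λ = (3 - 16)/(17 - 18) ≡ 16/28 mod 29. 28⁻¹ ≡ 28 (mod 29), so λ ≡ 13.
  x = λ² - 18 - 17 = 169 - 35 ≡ 18; y = λ·(18 - 18) - 16 ≡ 13. → (18, 13)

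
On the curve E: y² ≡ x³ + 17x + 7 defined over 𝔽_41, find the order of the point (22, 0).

2P: (22, 0) + (22, 0): same x and y₁ ≡ -y₂, so the sum is 𝒪.
2P = 𝒪, so the order is 2.

2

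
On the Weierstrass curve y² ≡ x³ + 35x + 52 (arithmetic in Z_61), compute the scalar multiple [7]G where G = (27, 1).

(3, 60)

Double-and-add on 7 = (111)₂. Start with G = (27, 1) for the leading 1-bit.
double: tangent at (27, 1): λ = (3·27² + 35)/(2·1) ≡ 26/2. 2⁻¹ ≡ 31 (mod 61), so λ ≡ 26·31 ≡ 13.
  x = λ² - 27 - 27 = 169 - 54 ≡ 54; y = λ·(27 - 54) - 1 ≡ 14. → (54, 14)
add G: (54, 14) + (27, 1). λ = (1 - 14)/(27 - 54) ≡ 48/34 mod 61. 34⁻¹ ≡ 9 (mod 61), so λ ≡ 5.
  x = λ² - 54 - 27 = 25 - 81 ≡ 5; y = λ·(54 - 5) - 14 ≡ 48. → (5, 48)
double: tangent at (5, 48): λ = (3·5² + 35)/(2·48) ≡ 49/35. 35⁻¹ ≡ 7 (mod 61), so λ ≡ 49·7 ≡ 38.
  x = λ² - 5 - 5 = 1444 - 10 ≡ 31; y = λ·(5 - 31) - 48 ≡ 1. → (31, 1)
add G: (31, 1) + (27, 1). λ = (1 - 1)/(27 - 31) ≡ 0/57 mod 61. 57⁻¹ ≡ 15 (mod 61), so λ ≡ 0.
  x = λ² - 31 - 27 = 0 - 58 ≡ 3; y = λ·(31 - 3) - 1 ≡ 60. → (3, 60)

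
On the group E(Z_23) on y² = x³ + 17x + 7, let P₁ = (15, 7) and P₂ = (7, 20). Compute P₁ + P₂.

(4, 1)

(15, 7) + (7, 20). λ = (20 - 7)/(7 - 15) ≡ 13/15 mod 23. 15⁻¹ ≡ 20 (mod 23) since 15·20 = 300 ≡ 1, so λ ≡ 7.
  x = λ² - 15 - 7 = 49 - 22 ≡ 4; y = λ·(15 - 4) - 7 ≡ 1. → (4, 1)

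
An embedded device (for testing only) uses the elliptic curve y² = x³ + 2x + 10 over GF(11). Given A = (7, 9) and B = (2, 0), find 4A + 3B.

(2, 0)

First 4A:
Repeated addition: build up to 4A.
2A: tangent at (7, 9): λ = (3·7² + 2)/(2·9) ≡ 6/7. 7⁻¹ ≡ 8 (mod 11), so λ ≡ 6·8 ≡ 4.
  x = λ² - 7 - 7 = 16 - 14 ≡ 2; y = λ·(7 - 2) - 9 ≡ 0. → (2, 0)
3A: (2, 0) + (7, 9). λ = (9 - 0)/(7 - 2) ≡ 9/5 mod 11. 5⁻¹ ≡ 9 (mod 11), so λ ≡ 4.
  x = λ² - 2 - 7 = 16 - 9 ≡ 7; y = λ·(2 - 7) - 0 ≡ 2. → (7, 2)
4A: (7, 2) + (7, 9): same x and y₁ ≡ -y₂, so the sum is O.
4A = O.
Next 3B:
Repeated addition: build up to 3B.
2B: (2, 0) + (2, 0): same x and y₁ ≡ -y₂, so the sum is O.
3B: O + (2, 0) = (2, 0) (identity).
3B = (2, 0).
Finally 4A + 3B:
O + (2, 0) = (2, 0) (identity).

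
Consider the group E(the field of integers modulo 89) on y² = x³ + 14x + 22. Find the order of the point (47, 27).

2P: tangent at (47, 27): λ = (3·47² + 14)/(2·27) ≡ 55/54. 54⁻¹ ≡ 61 (mod 89) since 54·61 = 3294 ≡ 1, so λ ≡ 55·61 ≡ 62.
  x = λ² - 47 - 47 = 3844 - 94 ≡ 12; y = λ·(47 - 12) - 27 ≡ 7. → (12, 7)
3P: (12, 7) + (47, 27). λ = (27 - 7)/(47 - 12) ≡ 20/35 mod 89. 35⁻¹ ≡ 28 (mod 89), so λ ≡ 26.
  x = λ² - 12 - 47 = 676 - 59 ≡ 83; y = λ·(12 - 83) - 7 ≡ 16. → (83, 16)
4P: (83, 16) + (47, 27). λ = (27 - 16)/(47 - 83) ≡ 11/53 mod 89. 53⁻¹ ≡ 42 (mod 89) since 53·42 = 2226 ≡ 1, so λ ≡ 17.
  x = λ² - 83 - 47 = 289 - 130 ≡ 70; y = λ·(83 - 70) - 16 ≡ 27. → (70, 27)
5P: (70, 27) + (47, 27). λ = (27 - 27)/(47 - 70) ≡ 0/66 mod 89. 66⁻¹ ≡ 58 (mod 89), so λ ≡ 0.
  x = λ² - 70 - 47 = 0 - 117 ≡ 61; y = λ·(70 - 61) - 27 ≡ 62. → (61, 62)
6P: (61, 62) + (47, 27). λ = (27 - 62)/(47 - 61) ≡ 54/75 mod 89. 75⁻¹ ≡ 19 (mod 89), so λ ≡ 47.
  x = λ² - 61 - 47 = 2209 - 108 ≡ 54; y = λ·(61 - 54) - 62 ≡ 0. → (54, 0)
7P: (54, 0) + (47, 27). λ = (27 - 0)/(47 - 54) ≡ 27/82 mod 89. 82⁻¹ ≡ 38 (mod 89), so λ ≡ 47.
  x = λ² - 54 - 47 = 2209 - 101 ≡ 61; y = λ·(54 - 61) - 0 ≡ 27. → (61, 27)
8P: (61, 27) + (47, 27). λ = (27 - 27)/(47 - 61) ≡ 0/75 mod 89. 75⁻¹ ≡ 19 (mod 89), so λ ≡ 0.
  x = λ² - 61 - 47 = 0 - 108 ≡ 70; y = λ·(61 - 70) - 27 ≡ 62. → (70, 62)
9P: (70, 62) + (47, 27). λ = (27 - 62)/(47 - 70) ≡ 54/66 mod 89. 66⁻¹ ≡ 58 (mod 89), so λ ≡ 17.
  x = λ² - 70 - 47 = 289 - 117 ≡ 83; y = λ·(70 - 83) - 62 ≡ 73. → (83, 73)
10P: (83, 73) + (47, 27). λ = (27 - 73)/(47 - 83) ≡ 43/53 mod 89. 53⁻¹ ≡ 42 (mod 89), so λ ≡ 26.
  x = λ² - 83 - 47 = 676 - 130 ≡ 12; y = λ·(83 - 12) - 73 ≡ 82. → (12, 82)
11P: (12, 82) + (47, 27). λ = (27 - 82)/(47 - 12) ≡ 34/35 mod 89. 35⁻¹ ≡ 28 (mod 89), so λ ≡ 62.
  x = λ² - 12 - 47 = 3844 - 59 ≡ 47; y = λ·(12 - 47) - 82 ≡ 62. → (47, 62)
12P: (47, 62) + (47, 27): same x and y₁ ≡ -y₂, so the sum is O.
12P = O, so the order is 12.

12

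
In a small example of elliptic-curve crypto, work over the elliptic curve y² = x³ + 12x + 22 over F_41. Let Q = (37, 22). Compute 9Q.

Repeated addition: build up to 9Q.
2Q: tangent at (37, 22): λ = (3·37² + 12)/(2·22) ≡ 19/3. 3⁻¹ ≡ 14 (mod 41), so λ ≡ 19·14 ≡ 20.
  x = λ² - 37 - 37 = 400 - 74 ≡ 39; y = λ·(37 - 39) - 22 ≡ 20. → (39, 20)
3Q: (39, 20) + (37, 22). λ = (22 - 20)/(37 - 39) ≡ 2/39 mod 41. 39⁻¹ ≡ 20 (mod 41), so λ ≡ 40.
  x = λ² - 39 - 37 = 1600 - 76 ≡ 7; y = λ·(39 - 7) - 20 ≡ 30. → (7, 30)
4Q: (7, 30) + (37, 22). λ = (22 - 30)/(37 - 7) ≡ 33/30 mod 41. 30⁻¹ ≡ 26 (mod 41) since 30·26 = 780 ≡ 1, so λ ≡ 38.
  x = λ² - 7 - 37 = 1444 - 44 ≡ 6; y = λ·(7 - 6) - 30 ≡ 8. → (6, 8)
5Q: (6, 8) + (37, 22). λ = (22 - 8)/(37 - 6) ≡ 14/31 mod 41. 31⁻¹ ≡ 4 (mod 41) since 31·4 = 124 ≡ 1, so λ ≡ 15.
  x = λ² - 6 - 37 = 225 - 43 ≡ 18; y = λ·(6 - 18) - 8 ≡ 17. → (18, 17)
6Q: (18, 17) + (37, 22). λ = (22 - 17)/(37 - 18) ≡ 5/19 mod 41. 19⁻¹ ≡ 13 (mod 41), so λ ≡ 24.
  x = λ² - 18 - 37 = 576 - 55 ≡ 29; y = λ·(18 - 29) - 17 ≡ 6. → (29, 6)
7Q: (29, 6) + (37, 22). λ = (22 - 6)/(37 - 29) ≡ 16/8 mod 41. 8⁻¹ ≡ 36 (mod 41), so λ ≡ 2.
  x = λ² - 29 - 37 = 4 - 66 ≡ 20; y = λ·(29 - 20) - 6 ≡ 12. → (20, 12)
8Q: (20, 12) + (37, 22). λ = (22 - 12)/(37 - 20) ≡ 10/17 mod 41. 17⁻¹ ≡ 29 (mod 41) since 17·29 = 493 ≡ 1, so λ ≡ 3.
  x = λ² - 20 - 37 = 9 - 57 ≡ 34; y = λ·(20 - 34) - 12 ≡ 28. → (34, 28)
9Q: (34, 28) + (37, 22). λ = (22 - 28)/(37 - 34) ≡ 35/3 mod 41. 3⁻¹ ≡ 14 (mod 41) since 3·14 = 42 ≡ 1, so λ ≡ 39.
  x = λ² - 34 - 37 = 1521 - 71 ≡ 15; y = λ·(34 - 15) - 28 ≡ 16. → (15, 16)

(15, 16)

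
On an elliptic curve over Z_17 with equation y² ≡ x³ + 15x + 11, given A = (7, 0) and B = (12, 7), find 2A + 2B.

First 2A:
Repeated addition: build up to 2A.
2A: (7, 0) + (7, 0): same x and y₁ ≡ -y₂, so the sum is O.
2A = O.
Next 2B:
Repeated addition: build up to 2B.
2B: tangent at (12, 7): λ = (3·12² + 15)/(2·7) ≡ 5/14. 14⁻¹ ≡ 11 (mod 17) since 14·11 = 154 ≡ 1, so λ ≡ 5·11 ≡ 4.
  x = λ² - 12 - 12 = 16 - 24 ≡ 9; y = λ·(12 - 9) - 7 ≡ 5. → (9, 5)
2B = (9, 5).
Finally 2A + 2B:
O + (9, 5) = (9, 5) (identity).

(9, 5)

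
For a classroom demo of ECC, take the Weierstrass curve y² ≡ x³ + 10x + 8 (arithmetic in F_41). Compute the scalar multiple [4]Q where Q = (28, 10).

Double-and-add on 4 = (100)₂. Start with Q = (28, 10) for the leading 1-bit.
double: tangent at (28, 10): λ = (3·28² + 10)/(2·10) ≡ 25/20. 20⁻¹ ≡ 39 (mod 41), so λ ≡ 25·39 ≡ 32.
  x = λ² - 28 - 28 = 1024 - 56 ≡ 25; y = λ·(28 - 25) - 10 ≡ 4. → (25, 4)
double: tangent at (25, 4): λ = (3·25² + 10)/(2·4) ≡ 40/8. 8⁻¹ ≡ 36 (mod 41) since 8·36 = 288 ≡ 1, so λ ≡ 40·36 ≡ 5.
  x = λ² - 25 - 25 = 25 - 50 ≡ 16; y = λ·(25 - 16) - 4 ≡ 0. → (16, 0)

(16, 0)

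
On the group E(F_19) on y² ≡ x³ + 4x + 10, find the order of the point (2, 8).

11

2P: tangent at (2, 8): λ = (3·2² + 4)/(2·8) ≡ 16/16. 16⁻¹ ≡ 6 (mod 19), so λ ≡ 16·6 ≡ 1.
  x = λ² - 2 - 2 = 1 - 4 ≡ 16; y = λ·(2 - 16) - 8 ≡ 16. → (16, 16)
3P: (16, 16) + (2, 8). λ = (8 - 16)/(2 - 16) ≡ 11/5 mod 19. 5⁻¹ ≡ 4 (mod 19), so λ ≡ 6.
  x = λ² - 16 - 2 = 36 - 18 ≡ 18; y = λ·(16 - 18) - 16 ≡ 10. → (18, 10)
4P: (18, 10) + (2, 8). λ = (8 - 10)/(2 - 18) ≡ 17/3 mod 19. 3⁻¹ ≡ 13 (mod 19), so λ ≡ 12.
  x = λ² - 18 - 2 = 144 - 20 ≡ 10; y = λ·(18 - 10) - 10 ≡ 10. → (10, 10)
5P: (10, 10) + (2, 8). λ = (8 - 10)/(2 - 10) ≡ 17/11 mod 19. 11⁻¹ ≡ 7 (mod 19) since 11·7 = 77 ≡ 1, so λ ≡ 5.
  x = λ² - 10 - 2 = 25 - 12 ≡ 13; y = λ·(10 - 13) - 10 ≡ 13. → (13, 13)
6P: (13, 13) + (2, 8). λ = (8 - 13)/(2 - 13) ≡ 14/8 mod 19. 8⁻¹ ≡ 12 (mod 19) since 8·12 = 96 ≡ 1, so λ ≡ 16.
  x = λ² - 13 - 2 = 256 - 15 ≡ 13; y = λ·(13 - 13) - 13 ≡ 6. → (13, 6)
7P: (13, 6) + (2, 8). λ = (8 - 6)/(2 - 13) ≡ 2/8 mod 19. 8⁻¹ ≡ 12 (mod 19), so λ ≡ 5.
  x = λ² - 13 - 2 = 25 - 15 ≡ 10; y = λ·(13 - 10) - 6 ≡ 9. → (10, 9)
8P: (10, 9) + (2, 8). λ = (8 - 9)/(2 - 10) ≡ 18/11 mod 19. 11⁻¹ ≡ 7 (mod 19) since 11·7 = 77 ≡ 1, so λ ≡ 12.
  x = λ² - 10 - 2 = 144 - 12 ≡ 18; y = λ·(10 - 18) - 9 ≡ 9. → (18, 9)
9P: (18, 9) + (2, 8). λ = (8 - 9)/(2 - 18) ≡ 18/3 mod 19. 3⁻¹ ≡ 13 (mod 19), so λ ≡ 6.
  x = λ² - 18 - 2 = 36 - 20 ≡ 16; y = λ·(18 - 16) - 9 ≡ 3. → (16, 3)
10P: (16, 3) + (2, 8). λ = (8 - 3)/(2 - 16) ≡ 5/5 mod 19. 5⁻¹ ≡ 4 (mod 19) since 5·4 = 20 ≡ 1, so λ ≡ 1.
  x = λ² - 16 - 2 = 1 - 18 ≡ 2; y = λ·(16 - 2) - 3 ≡ 11. → (2, 11)
11P: (2, 11) + (2, 8): same x and y₁ ≡ -y₂, so the sum is O.
11P = O, so the order is 11.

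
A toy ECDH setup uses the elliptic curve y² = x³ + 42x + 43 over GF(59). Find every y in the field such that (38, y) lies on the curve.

15, 44

x³ + 42x + 43 = 56511 ≡ 48 (mod 59).
Square roots of 48 mod 59: 15 and 44 (since 15² = 225 ≡ 48).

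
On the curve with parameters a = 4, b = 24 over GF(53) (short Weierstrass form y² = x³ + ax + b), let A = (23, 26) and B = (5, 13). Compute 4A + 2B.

(50, 41)

First 4A:
Double-and-add on 4 = (100)₂. Start with A = (23, 26) for the leading 1-bit.
double: tangent at (23, 26): λ = (3·23² + 4)/(2·26) ≡ 1/52. 52⁻¹ ≡ 52 (mod 53), so λ ≡ 1·52 ≡ 52.
  x = λ² - 23 - 23 = 2704 - 46 ≡ 8; y = λ·(23 - 8) - 26 ≡ 12. → (8, 12)
double: tangent at (8, 12): λ = (3·8² + 4)/(2·12) ≡ 37/24. 24⁻¹ ≡ 42 (mod 53), so λ ≡ 37·42 ≡ 17.
  x = λ² - 8 - 8 = 289 - 16 ≡ 8; y = λ·(8 - 8) - 12 ≡ 41. → (8, 41)
4A = (8, 41).
Next 2B:
Repeated addition: build up to 2B.
2B: tangent at (5, 13): λ = (3·5² + 4)/(2·13) ≡ 26/26. 26⁻¹ ≡ 51 (mod 53) since 26·51 = 1326 ≡ 1, so λ ≡ 26·51 ≡ 1.
  x = λ² - 5 - 5 = 1 - 10 ≡ 44; y = λ·(5 - 44) - 13 ≡ 1. → (44, 1)
2B = (44, 1).
Finally 4A + 2B:
(8, 41) + (44, 1). λ = (1 - 41)/(44 - 8) ≡ 13/36 mod 53. 36⁻¹ ≡ 28 (mod 53) since 36·28 = 1008 ≡ 1, so λ ≡ 46.
  x = λ² - 8 - 44 = 2116 - 52 ≡ 50; y = λ·(8 - 50) - 41 ≡ 41. → (50, 41)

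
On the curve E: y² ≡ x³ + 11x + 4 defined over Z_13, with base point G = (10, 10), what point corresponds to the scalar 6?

Double-and-add on 6 = (110)₂. Start with G = (10, 10) for the leading 1-bit.
double: tangent at (10, 10): λ = (3·10² + 11)/(2·10) ≡ 12/7. 7⁻¹ ≡ 2 (mod 13) since 7·2 = 14 ≡ 1, so λ ≡ 12·2 ≡ 11.
  x = λ² - 10 - 10 = 121 - 20 ≡ 10; y = λ·(10 - 10) - 10 ≡ 3. → (10, 3)
add G: (10, 3) + (10, 10): same x and y₁ ≡ -y₂, so the sum is the point at infinity.
double: the point at infinity + the point at infinity = the point at infinity (identity).

O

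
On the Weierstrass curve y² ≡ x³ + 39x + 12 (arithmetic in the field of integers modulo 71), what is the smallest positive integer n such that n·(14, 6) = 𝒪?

12

2P: tangent at (14, 6): λ = (3·14² + 39)/(2·6) ≡ 59/12. 12⁻¹ ≡ 6 (mod 71), so λ ≡ 59·6 ≡ 70.
  x = λ² - 14 - 14 = 4900 - 28 ≡ 44; y = λ·(14 - 44) - 6 ≡ 24. → (44, 24)
3P: (44, 24) + (14, 6). λ = (6 - 24)/(14 - 44) ≡ 53/41 mod 71. 41⁻¹ ≡ 26 (mod 71), so λ ≡ 29.
  x = λ² - 44 - 14 = 841 - 58 ≡ 2; y = λ·(44 - 2) - 24 ≡ 58. → (2, 58)
4P: (2, 58) + (14, 6). λ = (6 - 58)/(14 - 2) ≡ 19/12 mod 71. 12⁻¹ ≡ 6 (mod 71), so λ ≡ 43.
  x = λ² - 2 - 14 = 1849 - 16 ≡ 58; y = λ·(2 - 58) - 58 ≡ 19. → (58, 19)
5P: (58, 19) + (14, 6). λ = (6 - 19)/(14 - 58) ≡ 58/27 mod 71. 27⁻¹ ≡ 50 (mod 71) since 27·50 = 1350 ≡ 1, so λ ≡ 60.
  x = λ² - 58 - 14 = 3600 - 72 ≡ 49; y = λ·(58 - 49) - 19 ≡ 24. → (49, 24)
6P: (49, 24) + (14, 6). λ = (6 - 24)/(14 - 49) ≡ 53/36 mod 71. 36⁻¹ ≡ 2 (mod 71) since 36·2 = 72 ≡ 1, so λ ≡ 35.
  x = λ² - 49 - 14 = 1225 - 63 ≡ 26; y = λ·(49 - 26) - 24 ≡ 0. → (26, 0)
7P: (26, 0) + (14, 6). λ = (6 - 0)/(14 - 26) ≡ 6/59 mod 71. 59⁻¹ ≡ 65 (mod 71), so λ ≡ 35.
  x = λ² - 26 - 14 = 1225 - 40 ≡ 49; y = λ·(26 - 49) - 0 ≡ 47. → (49, 47)
8P: (49, 47) + (14, 6). λ = (6 - 47)/(14 - 49) ≡ 30/36 mod 71. 36⁻¹ ≡ 2 (mod 71), so λ ≡ 60.
  x = λ² - 49 - 14 = 3600 - 63 ≡ 58; y = λ·(49 - 58) - 47 ≡ 52. → (58, 52)
9P: (58, 52) + (14, 6). λ = (6 - 52)/(14 - 58) ≡ 25/27 mod 71. 27⁻¹ ≡ 50 (mod 71), so λ ≡ 43.
  x = λ² - 58 - 14 = 1849 - 72 ≡ 2; y = λ·(58 - 2) - 52 ≡ 13. → (2, 13)
10P: (2, 13) + (14, 6). λ = (6 - 13)/(14 - 2) ≡ 64/12 mod 71. 12⁻¹ ≡ 6 (mod 71), so λ ≡ 29.
  x = λ² - 2 - 14 = 841 - 16 ≡ 44; y = λ·(2 - 44) - 13 ≡ 47. → (44, 47)
11P: (44, 47) + (14, 6). λ = (6 - 47)/(14 - 44) ≡ 30/41 mod 71. 41⁻¹ ≡ 26 (mod 71) since 41·26 = 1066 ≡ 1, so λ ≡ 70.
  x = λ² - 44 - 14 = 4900 - 58 ≡ 14; y = λ·(44 - 14) - 47 ≡ 65. → (14, 65)
12P: (14, 65) + (14, 6): same x and y₁ ≡ -y₂, so the sum is 𝒪.
12P = 𝒪, so the order is 12.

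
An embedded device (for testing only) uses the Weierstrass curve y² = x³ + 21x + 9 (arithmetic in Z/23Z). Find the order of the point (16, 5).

2P: tangent at (16, 5): λ = (3·16² + 21)/(2·5) ≡ 7/10. 10⁻¹ ≡ 7 (mod 23), so λ ≡ 7·7 ≡ 3.
  x = λ² - 16 - 16 = 9 - 32 ≡ 0; y = λ·(16 - 0) - 5 ≡ 20. → (0, 20)
3P: (0, 20) + (16, 5). λ = (5 - 20)/(16 - 0) ≡ 8/16 mod 23. 16⁻¹ ≡ 13 (mod 23), so λ ≡ 12.
  x = λ² - 0 - 16 = 144 - 16 ≡ 13; y = λ·(0 - 13) - 20 ≡ 8. → (13, 8)
4P: (13, 8) + (16, 5). λ = (5 - 8)/(16 - 13) ≡ 20/3 mod 23. 3⁻¹ ≡ 8 (mod 23), so λ ≡ 22.
  x = λ² - 13 - 16 = 484 - 29 ≡ 18; y = λ·(13 - 18) - 8 ≡ 20. → (18, 20)
5P: (18, 20) + (16, 5). λ = (5 - 20)/(16 - 18) ≡ 8/21 mod 23. 21⁻¹ ≡ 11 (mod 23), so λ ≡ 19.
  x = λ² - 18 - 16 = 361 - 34 ≡ 5; y = λ·(18 - 5) - 20 ≡ 20. → (5, 20)
6P: (5, 20) + (16, 5). λ = (5 - 20)/(16 - 5) ≡ 8/11 mod 23. 11⁻¹ ≡ 21 (mod 23), so λ ≡ 7.
  x = λ² - 5 - 16 = 49 - 21 ≡ 5; y = λ·(5 - 5) - 20 ≡ 3. → (5, 3)
7P: (5, 3) + (16, 5). λ = (5 - 3)/(16 - 5) ≡ 2/11 mod 23. 11⁻¹ ≡ 21 (mod 23), so λ ≡ 19.
  x = λ² - 5 - 16 = 361 - 21 ≡ 18; y = λ·(5 - 18) - 3 ≡ 3. → (18, 3)
8P: (18, 3) + (16, 5). λ = (5 - 3)/(16 - 18) ≡ 2/21 mod 23. 21⁻¹ ≡ 11 (mod 23), so λ ≡ 22.
  x = λ² - 18 - 16 = 484 - 34 ≡ 13; y = λ·(18 - 13) - 3 ≡ 15. → (13, 15)
9P: (13, 15) + (16, 5). λ = (5 - 15)/(16 - 13) ≡ 13/3 mod 23. 3⁻¹ ≡ 8 (mod 23) since 3·8 = 24 ≡ 1, so λ ≡ 12.
  x = λ² - 13 - 16 = 144 - 29 ≡ 0; y = λ·(13 - 0) - 15 ≡ 3. → (0, 3)
10P: (0, 3) + (16, 5). λ = (5 - 3)/(16 - 0) ≡ 2/16 mod 23. 16⁻¹ ≡ 13 (mod 23), so λ ≡ 3.
  x = λ² - 0 - 16 = 9 - 16 ≡ 16; y = λ·(0 - 16) - 3 ≡ 18. → (16, 18)
11P: (16, 18) + (16, 5): same x and y₁ ≡ -y₂, so the sum is the point at infinity.
11P = the point at infinity, so the order is 11.

11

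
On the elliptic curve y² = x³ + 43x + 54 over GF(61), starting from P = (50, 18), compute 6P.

(38, 14)

Double-and-add on 6 = (110)₂. Start with P = (50, 18) for the leading 1-bit.
double: tangent at (50, 18): λ = (3·50² + 43)/(2·18) ≡ 40/36. 36⁻¹ ≡ 39 (mod 61), so λ ≡ 40·39 ≡ 35.
  x = λ² - 50 - 50 = 1225 - 100 ≡ 27; y = λ·(50 - 27) - 18 ≡ 55. → (27, 55)
add P: (27, 55) + (50, 18). λ = (18 - 55)/(50 - 27) ≡ 24/23 mod 61. 23⁻¹ ≡ 8 (mod 61) since 23·8 = 184 ≡ 1, so λ ≡ 9.
  x = λ² - 27 - 50 = 81 - 77 ≡ 4; y = λ·(27 - 4) - 55 ≡ 30. → (4, 30)
double: tangent at (4, 30): λ = (3·4² + 43)/(2·30) ≡ 30/60. 60⁻¹ ≡ 60 (mod 61), so λ ≡ 30·60 ≡ 31.
  x = λ² - 4 - 4 = 961 - 8 ≡ 38; y = λ·(4 - 38) - 30 ≡ 14. → (38, 14)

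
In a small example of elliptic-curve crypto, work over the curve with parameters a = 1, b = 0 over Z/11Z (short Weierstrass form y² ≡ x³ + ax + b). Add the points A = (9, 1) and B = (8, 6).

(9, 1) + (8, 6). λ = (6 - 1)/(8 - 9) ≡ 5/10 mod 11. 10⁻¹ ≡ 10 (mod 11) since 10·10 = 100 ≡ 1, so λ ≡ 6.
  x = λ² - 9 - 8 = 36 - 17 ≡ 8; y = λ·(9 - 8) - 1 ≡ 5. → (8, 5)

(8, 5)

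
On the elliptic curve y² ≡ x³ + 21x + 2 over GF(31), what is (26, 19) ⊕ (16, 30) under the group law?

(26, 19) + (16, 30). λ = (30 - 19)/(16 - 26) ≡ 11/21 mod 31. 21⁻¹ ≡ 3 (mod 31), so λ ≡ 2.
  x = λ² - 26 - 16 = 4 - 42 ≡ 24; y = λ·(26 - 24) - 19 ≡ 16. → (24, 16)

(24, 16)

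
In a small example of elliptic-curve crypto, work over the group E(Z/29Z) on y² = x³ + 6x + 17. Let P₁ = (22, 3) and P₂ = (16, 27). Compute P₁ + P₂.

(22, 3) + (16, 27). λ = (27 - 3)/(16 - 22) ≡ 24/23 mod 29. 23⁻¹ ≡ 24 (mod 29) since 23·24 = 552 ≡ 1, so λ ≡ 25.
  x = λ² - 22 - 16 = 625 - 38 ≡ 7; y = λ·(22 - 7) - 3 ≡ 24. → (7, 24)

(7, 24)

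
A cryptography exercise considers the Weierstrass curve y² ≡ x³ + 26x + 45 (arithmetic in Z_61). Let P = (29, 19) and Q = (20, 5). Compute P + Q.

(29, 19) + (20, 5). λ = (5 - 19)/(20 - 29) ≡ 47/52 mod 61. 52⁻¹ ≡ 27 (mod 61) since 52·27 = 1404 ≡ 1, so λ ≡ 49.
  x = λ² - 29 - 20 = 2401 - 49 ≡ 34; y = λ·(29 - 34) - 19 ≡ 41. → (34, 41)

(34, 41)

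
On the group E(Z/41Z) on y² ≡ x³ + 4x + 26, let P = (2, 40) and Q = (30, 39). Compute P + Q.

(1, 20)

(2, 40) + (30, 39). λ = (39 - 40)/(30 - 2) ≡ 40/28 mod 41. 28⁻¹ ≡ 22 (mod 41), so λ ≡ 19.
  x = λ² - 2 - 30 = 361 - 32 ≡ 1; y = λ·(2 - 1) - 40 ≡ 20. → (1, 20)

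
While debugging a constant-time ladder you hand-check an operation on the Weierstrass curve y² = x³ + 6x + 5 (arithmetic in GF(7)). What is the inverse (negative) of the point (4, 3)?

(4, 4)

-(4, 3) = (4, -3 mod 7) = (4, 4).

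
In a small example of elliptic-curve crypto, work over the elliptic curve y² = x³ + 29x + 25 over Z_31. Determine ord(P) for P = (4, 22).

2P: tangent at (4, 22): λ = (3·4² + 29)/(2·22) ≡ 15/13. 13⁻¹ ≡ 12 (mod 31), so λ ≡ 15·12 ≡ 25.
  x = λ² - 4 - 4 = 625 - 8 ≡ 28; y = λ·(4 - 28) - 22 ≡ 29. → (28, 29)
3P: (28, 29) + (4, 22). λ = (22 - 29)/(4 - 28) ≡ 24/7 mod 31. 7⁻¹ ≡ 9 (mod 31), so λ ≡ 30.
  x = λ² - 28 - 4 = 900 - 32 ≡ 0; y = λ·(28 - 0) - 29 ≡ 5. → (0, 5)
4P: (0, 5) + (4, 22). λ = (22 - 5)/(4 - 0) ≡ 17/4 mod 31. 4⁻¹ ≡ 8 (mod 31), so λ ≡ 12.
  x = λ² - 0 - 4 = 144 - 4 ≡ 16; y = λ·(0 - 16) - 5 ≡ 20. → (16, 20)
5P: (16, 20) + (4, 22). λ = (22 - 20)/(4 - 16) ≡ 2/19 mod 31. 19⁻¹ ≡ 18 (mod 31), so λ ≡ 5.
  x = λ² - 16 - 4 = 25 - 20 ≡ 5; y = λ·(16 - 5) - 20 ≡ 4. → (5, 4)
6P: (5, 4) + (4, 22). λ = (22 - 4)/(4 - 5) ≡ 18/30 mod 31. 30⁻¹ ≡ 30 (mod 31) since 30·30 = 900 ≡ 1, so λ ≡ 13.
  x = λ² - 5 - 4 = 169 - 9 ≡ 5; y = λ·(5 - 5) - 4 ≡ 27. → (5, 27)
7P: (5, 27) + (4, 22). λ = (22 - 27)/(4 - 5) ≡ 26/30 mod 31. 30⁻¹ ≡ 30 (mod 31), so λ ≡ 5.
  x = λ² - 5 - 4 = 25 - 9 ≡ 16; y = λ·(5 - 16) - 27 ≡ 11. → (16, 11)
8P: (16, 11) + (4, 22). λ = (22 - 11)/(4 - 16) ≡ 11/19 mod 31. 19⁻¹ ≡ 18 (mod 31) since 19·18 = 342 ≡ 1, so λ ≡ 12.
  x = λ² - 16 - 4 = 144 - 20 ≡ 0; y = λ·(16 - 0) - 11 ≡ 26. → (0, 26)
9P: (0, 26) + (4, 22). λ = (22 - 26)/(4 - 0) ≡ 27/4 mod 31. 4⁻¹ ≡ 8 (mod 31) since 4·8 = 32 ≡ 1, so λ ≡ 30.
  x = λ² - 0 - 4 = 900 - 4 ≡ 28; y = λ·(0 - 28) - 26 ≡ 2. → (28, 2)
10P: (28, 2) + (4, 22). λ = (22 - 2)/(4 - 28) ≡ 20/7 mod 31. 7⁻¹ ≡ 9 (mod 31) since 7·9 = 63 ≡ 1, so λ ≡ 25.
  x = λ² - 28 - 4 = 625 - 32 ≡ 4; y = λ·(28 - 4) - 2 ≡ 9. → (4, 9)
11P: (4, 9) + (4, 22): same x and y₁ ≡ -y₂, so the sum is 𝒪.
11P = 𝒪, so the order is 11.

11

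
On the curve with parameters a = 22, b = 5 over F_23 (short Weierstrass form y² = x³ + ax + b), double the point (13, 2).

tangent at (13, 2): λ = (3·13² + 22)/(2·2) ≡ 0/4. 4⁻¹ ≡ 6 (mod 23), so λ ≡ 0·6 ≡ 0.
  x = λ² - 13 - 13 = 0 - 26 ≡ 20; y = λ·(13 - 20) - 2 ≡ 21. → (20, 21)

(20, 21)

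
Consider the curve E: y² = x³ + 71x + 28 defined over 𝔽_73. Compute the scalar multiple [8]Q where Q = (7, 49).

Repeated addition: build up to 8Q.
2Q: tangent at (7, 49): λ = (3·7² + 71)/(2·49) ≡ 72/25. 25⁻¹ ≡ 38 (mod 73), so λ ≡ 72·38 ≡ 35.
  x = λ² - 7 - 7 = 1225 - 14 ≡ 43; y = λ·(7 - 43) - 49 ≡ 5. → (43, 5)
3Q: (43, 5) + (7, 49). λ = (49 - 5)/(7 - 43) ≡ 44/37 mod 73. 37⁻¹ ≡ 2 (mod 73), so λ ≡ 15.
  x = λ² - 43 - 7 = 225 - 50 ≡ 29; y = λ·(43 - 29) - 5 ≡ 59. → (29, 59)
4Q: (29, 59) + (7, 49). λ = (49 - 59)/(7 - 29) ≡ 63/51 mod 73. 51⁻¹ ≡ 63 (mod 73), so λ ≡ 27.
  x = λ² - 29 - 7 = 729 - 36 ≡ 36; y = λ·(29 - 36) - 59 ≡ 44. → (36, 44)
5Q: (36, 44) + (7, 49). λ = (49 - 44)/(7 - 36) ≡ 5/44 mod 73. 44⁻¹ ≡ 5 (mod 73), so λ ≡ 25.
  x = λ² - 36 - 7 = 625 - 43 ≡ 71; y = λ·(36 - 71) - 44 ≡ 30. → (71, 30)
6Q: (71, 30) + (7, 49). λ = (49 - 30)/(7 - 71) ≡ 19/9 mod 73. 9⁻¹ ≡ 65 (mod 73), so λ ≡ 67.
  x = λ² - 71 - 7 = 4489 - 78 ≡ 31; y = λ·(71 - 31) - 30 ≡ 22. → (31, 22)
7Q: (31, 22) + (7, 49). λ = (49 - 22)/(7 - 31) ≡ 27/49 mod 73. 49⁻¹ ≡ 3 (mod 73), so λ ≡ 8.
  x = λ² - 31 - 7 = 64 - 38 ≡ 26; y = λ·(31 - 26) - 22 ≡ 18. → (26, 18)
8Q: (26, 18) + (7, 49). λ = (49 - 18)/(7 - 26) ≡ 31/54 mod 73. 54⁻¹ ≡ 23 (mod 73), so λ ≡ 56.
  x = λ² - 26 - 7 = 3136 - 33 ≡ 37; y = λ·(26 - 37) - 18 ≡ 23. → (37, 23)

(37, 23)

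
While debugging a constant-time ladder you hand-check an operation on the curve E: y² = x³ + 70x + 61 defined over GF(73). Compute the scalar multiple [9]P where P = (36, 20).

Double-and-add on 9 = (1001)₂. Start with P = (36, 20) for the leading 1-bit.
double: tangent at (36, 20): λ = (3·36² + 70)/(2·20) ≡ 16/40. 40⁻¹ ≡ 42 (mod 73) since 40·42 = 1680 ≡ 1, so λ ≡ 16·42 ≡ 15.
  x = λ² - 36 - 36 = 225 - 72 ≡ 7; y = λ·(36 - 7) - 20 ≡ 50. → (7, 50)
double: tangent at (7, 50): λ = (3·7² + 70)/(2·50) ≡ 71/27. 27⁻¹ ≡ 46 (mod 73) since 27·46 = 1242 ≡ 1, so λ ≡ 71·46 ≡ 54.
  x = λ² - 7 - 7 = 2916 - 14 ≡ 55; y = λ·(7 - 55) - 50 ≡ 59. → (55, 59)
double: tangent at (55, 59): λ = (3·55² + 70)/(2·59) ≡ 20/45. 45⁻¹ ≡ 13 (mod 73), so λ ≡ 20·13 ≡ 41.
  x = λ² - 55 - 55 = 1681 - 110 ≡ 38; y = λ·(55 - 38) - 59 ≡ 54. → (38, 54)
add P: (38, 54) + (36, 20). λ = (20 - 54)/(36 - 38) ≡ 39/71 mod 73. 71⁻¹ ≡ 36 (mod 73), so λ ≡ 17.
  x = λ² - 38 - 36 = 289 - 74 ≡ 69; y = λ·(38 - 69) - 54 ≡ 3. → (69, 3)

(69, 3)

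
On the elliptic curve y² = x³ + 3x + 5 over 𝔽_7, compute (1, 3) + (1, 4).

The two points share x = 1 and their y-coordinates satisfy 3 + 4 ≡ 0 (mod 7), so they are inverses. Their sum is 𝒪.

O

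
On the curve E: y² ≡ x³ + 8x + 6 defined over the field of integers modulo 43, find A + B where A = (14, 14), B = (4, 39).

(14, 14) + (4, 39). λ = (39 - 14)/(4 - 14) ≡ 25/33 mod 43. 33⁻¹ ≡ 30 (mod 43), so λ ≡ 19.
  x = λ² - 14 - 4 = 361 - 18 ≡ 42; y = λ·(14 - 42) - 14 ≡ 13. → (42, 13)

(42, 13)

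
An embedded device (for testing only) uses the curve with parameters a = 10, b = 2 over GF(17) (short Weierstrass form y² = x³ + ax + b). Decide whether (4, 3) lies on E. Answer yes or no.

y² = 3² ≡ 9; x³ + 10x + 2 = 106 ≡ 4 (mod 17). 9 ≠ 4.

no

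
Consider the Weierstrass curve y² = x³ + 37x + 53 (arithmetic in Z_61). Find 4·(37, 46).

Write P = (37, 46).
Double-and-add on 4 = (100)₂. Start with P = (37, 46) for the leading 1-bit.
double: tangent at (37, 46): λ = (3·37² + 37)/(2·46) ≡ 57/31. 31⁻¹ ≡ 2 (mod 61) since 31·2 = 62 ≡ 1, so λ ≡ 57·2 ≡ 53.
  x = λ² - 37 - 37 = 2809 - 74 ≡ 51; y = λ·(37 - 51) - 46 ≡ 5. → (51, 5)
double: tangent at (51, 5): λ = (3·51² + 37)/(2·5) ≡ 32/10. 10⁻¹ ≡ 55 (mod 61) since 10·55 = 550 ≡ 1, so λ ≡ 32·55 ≡ 52.
  x = λ² - 51 - 51 = 2704 - 102 ≡ 40; y = λ·(51 - 40) - 5 ≡ 18. → (40, 18)

(40, 18)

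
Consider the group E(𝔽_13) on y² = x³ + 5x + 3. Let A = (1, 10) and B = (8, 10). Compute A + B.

(1, 10) + (8, 10). λ = (10 - 10)/(8 - 1) ≡ 0/7 mod 13. 7⁻¹ ≡ 2 (mod 13), so λ ≡ 0.
  x = λ² - 1 - 8 = 0 - 9 ≡ 4; y = λ·(1 - 4) - 10 ≡ 3. → (4, 3)

(4, 3)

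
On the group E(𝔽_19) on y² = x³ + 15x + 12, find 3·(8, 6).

(16, 4)

Write Q = (8, 6).
Repeated addition: build up to 3Q.
2Q: tangent at (8, 6): λ = (3·8² + 15)/(2·6) ≡ 17/12. 12⁻¹ ≡ 8 (mod 19) since 12·8 = 96 ≡ 1, so λ ≡ 17·8 ≡ 3.
  x = λ² - 8 - 8 = 9 - 16 ≡ 12; y = λ·(8 - 12) - 6 ≡ 1. → (12, 1)
3Q: (12, 1) + (8, 6). λ = (6 - 1)/(8 - 12) ≡ 5/15 mod 19. 15⁻¹ ≡ 14 (mod 19) since 15·14 = 210 ≡ 1, so λ ≡ 13.
  x = λ² - 12 - 8 = 169 - 20 ≡ 16; y = λ·(12 - 16) - 1 ≡ 4. → (16, 4)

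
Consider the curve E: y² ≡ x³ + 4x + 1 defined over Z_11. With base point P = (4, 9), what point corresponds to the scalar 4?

Double-and-add on 4 = (100)₂. Start with P = (4, 9) for the leading 1-bit.
double: tangent at (4, 9): λ = (3·4² + 4)/(2·9) ≡ 8/7. 7⁻¹ ≡ 8 (mod 11) since 7·8 = 56 ≡ 1, so λ ≡ 8·8 ≡ 9.
  x = λ² - 4 - 4 = 81 - 8 ≡ 7; y = λ·(4 - 7) - 9 ≡ 8. → (7, 8)
double: tangent at (7, 8): λ = (3·7² + 4)/(2·8) ≡ 8/5. 5⁻¹ ≡ 9 (mod 11) since 5·9 = 45 ≡ 1, so λ ≡ 8·9 ≡ 6.
  x = λ² - 7 - 7 = 36 - 14 ≡ 0; y = λ·(7 - 0) - 8 ≡ 1. → (0, 1)

(0, 1)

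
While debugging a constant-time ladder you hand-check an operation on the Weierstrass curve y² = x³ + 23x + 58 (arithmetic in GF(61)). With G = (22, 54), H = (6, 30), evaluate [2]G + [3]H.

(50, 11)

First 2G:
Repeated addition: build up to 2G.
2G: tangent at (22, 54): λ = (3·22² + 23)/(2·54) ≡ 11/47. 47⁻¹ ≡ 13 (mod 61), so λ ≡ 11·13 ≡ 21.
  x = λ² - 22 - 22 = 441 - 44 ≡ 31; y = λ·(22 - 31) - 54 ≡ 1. → (31, 1)
2G = (31, 1).
Next 3H:
Repeated addition: build up to 3H.
2H: tangent at (6, 30): λ = (3·6² + 23)/(2·30) ≡ 9/60. 60⁻¹ ≡ 60 (mod 61) since 60·60 = 3600 ≡ 1, so λ ≡ 9·60 ≡ 52.
  x = λ² - 6 - 6 = 2704 - 12 ≡ 8; y = λ·(6 - 8) - 30 ≡ 49. → (8, 49)
3H: (8, 49) + (6, 30). λ = (30 - 49)/(6 - 8) ≡ 42/59 mod 61. 59⁻¹ ≡ 30 (mod 61) since 59·30 = 1770 ≡ 1, so λ ≡ 40.
  x = λ² - 8 - 6 = 1600 - 14 ≡ 0; y = λ·(8 - 0) - 49 ≡ 27. → (0, 27)
3H = (0, 27).
Finally 2G + 3H:
(31, 1) + (0, 27). λ = (27 - 1)/(0 - 31) ≡ 26/30 mod 61. 30⁻¹ ≡ 59 (mod 61), so λ ≡ 9.
  x = λ² - 31 - 0 = 81 - 31 ≡ 50; y = λ·(31 - 50) - 1 ≡ 11. → (50, 11)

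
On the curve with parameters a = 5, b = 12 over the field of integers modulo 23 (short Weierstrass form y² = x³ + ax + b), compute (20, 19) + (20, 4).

The two points share x = 20 and their y-coordinates satisfy 19 + 4 ≡ 0 (mod 23), so they are inverses. Their sum is O.

O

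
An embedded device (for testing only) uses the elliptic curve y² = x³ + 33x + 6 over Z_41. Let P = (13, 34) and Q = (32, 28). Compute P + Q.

(13, 34) + (32, 28). λ = (28 - 34)/(32 - 13) ≡ 35/19 mod 41. 19⁻¹ ≡ 13 (mod 41), so λ ≡ 4.
  x = λ² - 13 - 32 = 16 - 45 ≡ 12; y = λ·(13 - 12) - 34 ≡ 11. → (12, 11)

(12, 11)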